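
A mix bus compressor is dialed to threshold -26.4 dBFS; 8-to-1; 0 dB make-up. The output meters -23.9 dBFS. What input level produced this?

Post-compression overshoot = -23.9 − (-26.4) = 2.5 dB.
Input overshoot = R × output overshoot = 20 dB → input = -26.4 + 20 = -6.4 dBFS.

-6.4 dBFS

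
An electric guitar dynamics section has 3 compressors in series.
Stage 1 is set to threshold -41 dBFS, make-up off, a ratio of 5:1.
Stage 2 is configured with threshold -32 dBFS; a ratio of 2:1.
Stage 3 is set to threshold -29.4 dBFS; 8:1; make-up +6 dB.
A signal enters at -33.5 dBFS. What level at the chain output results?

-33.5 dBFS

Stage 1: -33.5 dBFS is 7.5 dB over -41 dBFS; at 5:1 that becomes 1.5 dB over, giving -39.5 dBFS.
Stage 2: below threshold (-39.5 ≤ -32); passes unchanged; output -39.5 dBFS.
Stage 3: below threshold (-39.5 ≤ -29.4); passes unchanged; make-up brings it to -33.5 dBFS.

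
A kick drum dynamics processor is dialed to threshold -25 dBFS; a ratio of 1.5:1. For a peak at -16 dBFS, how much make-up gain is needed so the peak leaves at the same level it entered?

Overshoot 9 dB → 9/1.5 = 6 dB after compression, so the compressed level is -25 + 6 = -19 dBFS.
Make-up = target − compressed = -16 − (-19) = 3 dB.

3 dB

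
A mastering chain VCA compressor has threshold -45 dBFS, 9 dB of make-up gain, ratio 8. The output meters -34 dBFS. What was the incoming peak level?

Before make-up, the level was -34 − 9 = -43 dBFS.
That's 2 dB above the -45 dBFS threshold.
Before 8:1 compression the overshoot was 2 × 8 = 16 dB, so input = -45 + 16 = -29 dBFS.

-29 dBFS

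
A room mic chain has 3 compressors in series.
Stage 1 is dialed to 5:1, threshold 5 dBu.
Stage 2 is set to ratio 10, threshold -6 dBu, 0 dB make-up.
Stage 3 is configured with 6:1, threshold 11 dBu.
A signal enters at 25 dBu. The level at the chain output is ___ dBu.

-4.5 dBu

Stage 1: 20 dB above 5 dBu, reduced 5:1 to 4 dB above → 9 dBu.
Stage 2: overshoot 15 dB → 15/10 = 1.5 dB → -4.5 dBu.
Stage 3: below threshold (-4.5 ≤ 11); passes unchanged; output -4.5 dBu.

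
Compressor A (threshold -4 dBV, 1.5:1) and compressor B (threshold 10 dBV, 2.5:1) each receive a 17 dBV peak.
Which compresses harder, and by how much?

A: overshoot 21 dB → output overshoot 14 dB → GR 7 dB.
B: overshoot 7 dB → output overshoot 2.8 dB → GR 4.2 dB.
Difference: 2.8 dB in favour of A.

A, by 2.8 dB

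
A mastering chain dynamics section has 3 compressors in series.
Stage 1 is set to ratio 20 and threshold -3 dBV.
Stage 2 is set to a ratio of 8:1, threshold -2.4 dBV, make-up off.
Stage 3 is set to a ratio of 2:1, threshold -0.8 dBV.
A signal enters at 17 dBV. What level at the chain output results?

-2.35 dBV

Stage 1: 17 dBV is 20 dB over -3 dBV; at 20:1 that becomes 1 dB over, giving -2 dBV.
Stage 2: 0.4 dB above -2.4 dBV, reduced 8:1 to 0.05 dB above → -2.35 dBV.
Stage 3: below threshold (-2.35 ≤ -0.8); passes unchanged; output -2.35 dBV.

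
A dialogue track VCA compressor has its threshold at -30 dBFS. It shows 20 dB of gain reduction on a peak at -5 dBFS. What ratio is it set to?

Input overshoot = -5 − (-30) = 25 dB.
Output overshoot = 25 − 20 = 5 dB.
Ratio = input overshoot / output overshoot = 25 / 5 = 5.

5:1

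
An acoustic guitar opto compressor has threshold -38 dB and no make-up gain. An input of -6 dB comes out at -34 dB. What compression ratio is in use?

Input overshoot = -6 − (-38) = 32 dB; output overshoot = -34 − (-38) = 4 dB.
Ratio = 32 / 4 = 8.

8:1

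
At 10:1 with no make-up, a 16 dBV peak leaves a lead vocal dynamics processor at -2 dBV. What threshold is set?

-4 dBV

Gain reduction = 16 − (-2) = 18 dB; output overshoot = GR / (R − 1) = 18 / 9 = 2 dB.
Threshold = output − output overshoot = -2 − 2 = -4 dBV.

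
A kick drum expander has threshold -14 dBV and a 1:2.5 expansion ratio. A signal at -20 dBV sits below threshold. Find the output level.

Below threshold, a 1:2.5 expander applies gain = (2.5−1)×(T − x) of attenuation.
(2.5−1) × 6 = 9 dB, so output = -20 − 9 = -29 dBV.

-29 dBV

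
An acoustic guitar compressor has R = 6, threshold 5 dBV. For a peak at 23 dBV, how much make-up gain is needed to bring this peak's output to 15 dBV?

Without make-up, output = threshold + overshoot/6 = 5 + 3 = 8 dBV.
Gap to target: 7 dB.

7 dB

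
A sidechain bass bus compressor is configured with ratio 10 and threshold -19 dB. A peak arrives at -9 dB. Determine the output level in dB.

-18 dB

The input is 10 dB above the -19 dB threshold.
At 10:1 the overshoot is divided by 10, leaving 1 dB above threshold.
Output = -19 + 1 = -18 dB.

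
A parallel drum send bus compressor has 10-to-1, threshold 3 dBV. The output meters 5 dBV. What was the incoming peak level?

23 dBV

That's 2 dB above the 3 dBV threshold.
Undo the ratio: input overshoot = 2 × 10 = 20 dB, giving input = 23 dBV.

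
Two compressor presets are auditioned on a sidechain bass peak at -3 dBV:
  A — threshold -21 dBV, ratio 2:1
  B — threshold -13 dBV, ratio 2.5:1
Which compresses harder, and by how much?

A: GR = 18 − 18/2 = 9 dB.
B: GR = 10 − 10/2.5 = 6 dB.
Difference: 3 dB in favour of A.

A, by 3 dB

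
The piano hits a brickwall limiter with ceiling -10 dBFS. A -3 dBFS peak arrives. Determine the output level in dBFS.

At ∞:1, everything above -10 dBFS is held at the ceiling.

-10 dBFS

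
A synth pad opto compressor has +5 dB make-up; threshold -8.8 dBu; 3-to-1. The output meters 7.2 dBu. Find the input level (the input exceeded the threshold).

24.2 dBu

Stripping the +5 dB make-up gives 2.2 dBu at the gain stage.
The compressed level sits 2.2 − (-8.8) = 11 dB over threshold.
Before 3:1 compression the overshoot was 11 × 3 = 33 dB, so input = -8.8 + 33 = 24.2 dBu.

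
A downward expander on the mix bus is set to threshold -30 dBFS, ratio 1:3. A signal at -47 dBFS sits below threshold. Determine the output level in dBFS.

-81 dBFS

Below threshold, a 1:3 expander applies gain = (3−1)×(T − x) of attenuation.
(3−1) × 17 = 34 dB, so output = -47 − 34 = -81 dBFS.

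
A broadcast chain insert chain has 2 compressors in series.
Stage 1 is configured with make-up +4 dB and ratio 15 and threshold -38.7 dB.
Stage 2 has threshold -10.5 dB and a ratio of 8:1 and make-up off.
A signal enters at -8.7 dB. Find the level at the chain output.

Stage 1: 30 dB above -38.7 dB, reduced 15:1 to 2 dB above → -36.7 dB; +4 dB make-up → -32.7 dB.
Stage 2: -32.7 dB ≤ -10.5 dB, so stage 2 doesn't engage; output -32.7 dB.

-32.7 dB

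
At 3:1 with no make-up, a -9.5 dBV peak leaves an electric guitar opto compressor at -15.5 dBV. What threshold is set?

Let T be the threshold. Output overshoot = (input overshoot)/R, so -15.5 − T = (-9.5 − T)/3.
3·(-15.5 − T) = -9.5 − T → 2·T = -46.5 − (-9.5) = -37.
T = -37/2 = -18.5 dBV.

-18.5 dBV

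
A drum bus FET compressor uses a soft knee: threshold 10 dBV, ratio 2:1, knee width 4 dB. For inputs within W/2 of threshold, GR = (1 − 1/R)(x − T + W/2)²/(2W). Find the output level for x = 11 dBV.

x − T + W/2 = 11 − 10 + 2 = 3.
GR = (1 − 1/2) × 3² / 8 = 0.5 × 9 / 8 = 0.5625 dB.
Output = 11 − 0.5625 = 10.4375 dBV.

10.4375 dBV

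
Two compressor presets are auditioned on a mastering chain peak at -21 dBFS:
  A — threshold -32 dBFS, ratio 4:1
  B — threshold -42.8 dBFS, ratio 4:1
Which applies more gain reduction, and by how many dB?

A: 11 dB over, compressed to 2.75 dB over, so 8.25 dB of GR.
B: 21.8 dB over, compressed to 5.45 dB over, so 16.35 dB of GR.
B reduces 8.1 dB more.

B, by 8.1 dB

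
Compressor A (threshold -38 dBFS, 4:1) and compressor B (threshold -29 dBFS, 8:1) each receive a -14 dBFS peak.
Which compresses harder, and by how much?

A: overshoot 24 dB → output overshoot 6 dB → GR 18 dB.
B: overshoot 15 dB → output overshoot 1.875 dB → GR 13.125 dB.
Difference: 4.875 dB in favour of A.

A, by 4.875 dB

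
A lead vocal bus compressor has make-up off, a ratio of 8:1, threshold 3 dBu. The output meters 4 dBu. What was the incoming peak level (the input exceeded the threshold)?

11 dBu

That's 1 dB above the 3 dBu threshold.
Input overshoot = R × output overshoot = 8 dB → input = 3 + 8 = 11 dBu.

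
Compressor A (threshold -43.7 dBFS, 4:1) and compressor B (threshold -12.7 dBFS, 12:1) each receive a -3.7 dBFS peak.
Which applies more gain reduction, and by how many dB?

A, by 21.75 dB

A: overshoot 40 dB → output overshoot 10 dB → GR 30 dB.
B: overshoot 9 dB → output overshoot 0.75 dB → GR 8.25 dB.
A applies 21.75 dB more gain reduction.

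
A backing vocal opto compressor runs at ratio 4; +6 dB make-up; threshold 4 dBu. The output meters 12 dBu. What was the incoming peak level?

Remove make-up: 12 − 6 = 6 dBu.
Post-compression overshoot = 6 − 4 = 2 dB.
Before 4:1 compression the overshoot was 2 × 4 = 8 dB, so input = 4 + 8 = 12 dBu.

12 dBu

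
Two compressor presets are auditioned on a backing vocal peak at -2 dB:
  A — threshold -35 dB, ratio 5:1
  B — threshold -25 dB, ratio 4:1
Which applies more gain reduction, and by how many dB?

A: GR = 33 − 33/5 = 26.4 dB.
B: GR = 23 − 23/4 = 17.25 dB.
A reduces 9.15 dB more.

A, by 9.15 dB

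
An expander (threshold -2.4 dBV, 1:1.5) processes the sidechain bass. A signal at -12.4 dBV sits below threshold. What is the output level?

Below threshold, a 1:1.5 expander applies gain = (1.5−1)×(T − x) of attenuation.
(1.5−1) × 10 = 5 dB, so output = -12.4 − 5 = -17.4 dBV.

-17.4 dBV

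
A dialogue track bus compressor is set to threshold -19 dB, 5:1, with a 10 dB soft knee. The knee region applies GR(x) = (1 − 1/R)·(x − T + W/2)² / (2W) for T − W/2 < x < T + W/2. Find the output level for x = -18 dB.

-19.44 dB

x − T + W/2 = -18 − (-19) + 5 = 6.
GR = (1 − 1/5) × 6² / 20 = 0.8 × 36 / 20 = 1.44 dB.
Output = -18 − 1.44 = -19.44 dB.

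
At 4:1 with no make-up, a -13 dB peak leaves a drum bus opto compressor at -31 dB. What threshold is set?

Gain reduction = -13 − (-31) = 18 dB; output overshoot = GR / (R − 1) = 18 / 3 = 6 dB.
Threshold = output − output overshoot = -31 − 6 = -37 dB.

-37 dB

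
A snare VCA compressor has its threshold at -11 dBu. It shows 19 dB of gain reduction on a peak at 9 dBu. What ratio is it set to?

Input overshoot = 9 − (-11) = 20 dB.
Output overshoot = 20 − 19 = 1 dB.
Ratio = input overshoot / output overshoot = 20 / 1 = 20.

20:1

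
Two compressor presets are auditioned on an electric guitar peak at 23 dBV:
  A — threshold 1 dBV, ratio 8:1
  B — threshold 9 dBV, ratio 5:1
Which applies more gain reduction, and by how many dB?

A, by 8.05 dB

A: GR = 22 − 22/8 = 19.25 dB.
B: GR = 14 − 14/5 = 11.2 dB.
Difference: 8.05 dB in favour of A.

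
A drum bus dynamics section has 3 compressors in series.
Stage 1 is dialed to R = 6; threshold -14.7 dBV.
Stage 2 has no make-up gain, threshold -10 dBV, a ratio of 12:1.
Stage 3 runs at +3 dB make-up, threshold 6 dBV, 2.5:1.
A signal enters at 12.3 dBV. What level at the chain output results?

Stage 1: 27 dB above -14.7 dBV, reduced 6:1 to 4.5 dB above → -10.2 dBV.
Stage 2: -10.2 dBV ≤ -10 dBV, so stage 2 doesn't engage; output -10.2 dBV.
Stage 3: below threshold (-10.2 ≤ 6); passes unchanged; make-up brings it to -7.2 dBV.

-7.2 dBV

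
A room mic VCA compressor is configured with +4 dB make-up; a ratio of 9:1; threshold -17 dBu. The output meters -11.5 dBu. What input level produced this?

Remove make-up: -11.5 − 4 = -15.5 dBu.
Post-compression overshoot = -15.5 − (-17) = 1.5 dB.
Undo the ratio: input overshoot = 1.5 × 9 = 13.5 dB, giving input = -3.5 dBu.

-3.5 dBu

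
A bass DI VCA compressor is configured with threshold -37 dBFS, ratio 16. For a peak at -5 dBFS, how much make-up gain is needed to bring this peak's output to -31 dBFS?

The peak compresses to -37 + 32/16 = -35 dBFS.
To reach -31 dBFS requires -31 − (-35) = 4 dB of make-up.

4 dB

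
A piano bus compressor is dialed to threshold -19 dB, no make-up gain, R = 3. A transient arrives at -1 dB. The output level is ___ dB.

The input is 18 dB above the -19 dB threshold.
At 3:1 the overshoot is divided by 3, leaving 6 dB above threshold.
So the level is -19 + 6 = -13 dB.

-13 dB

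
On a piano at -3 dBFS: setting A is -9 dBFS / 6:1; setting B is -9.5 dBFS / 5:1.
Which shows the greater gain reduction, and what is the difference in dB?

B, by 0.2 dB

A: overshoot 6 dB → output overshoot 1 dB → GR 5 dB.
B: overshoot 6.5 dB → output overshoot 1.3 dB → GR 5.2 dB.
Difference: 0.2 dB in favour of B.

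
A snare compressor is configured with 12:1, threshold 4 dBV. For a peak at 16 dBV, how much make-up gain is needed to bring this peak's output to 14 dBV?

9 dB

Overshoot 12 dB → 12/12 = 1 dB after compression, so the compressed level is 4 + 1 = 5 dBV.
Make-up = target − compressed = 14 − 5 = 9 dB.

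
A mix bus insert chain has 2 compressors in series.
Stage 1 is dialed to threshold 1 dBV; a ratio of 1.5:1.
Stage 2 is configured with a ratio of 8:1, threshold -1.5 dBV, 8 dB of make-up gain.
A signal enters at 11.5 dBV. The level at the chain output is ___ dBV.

Stage 1: 11.5 dBV is 10.5 dB over 1 dBV; at 1.5:1 that becomes 7 dB over, giving 8 dBV.
Stage 2: 8 dBV is 9.5 dB over -1.5 dBV; at 8:1 that becomes 1.1875 dB over, giving -0.3125 dBV; +8 dB make-up → 7.6875 dBV.

7.6875 dBV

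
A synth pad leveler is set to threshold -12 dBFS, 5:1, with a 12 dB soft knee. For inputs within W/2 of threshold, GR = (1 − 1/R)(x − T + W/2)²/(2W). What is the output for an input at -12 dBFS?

x − T + W/2 = -12 − (-12) + 6 = 6.
GR = (1 − 1/5) × 6² / 24 = 0.8 × 36 / 24 = 1.2 dB.
Output = -12 − 1.2 = -13.2 dBFS.

-13.2 dBFS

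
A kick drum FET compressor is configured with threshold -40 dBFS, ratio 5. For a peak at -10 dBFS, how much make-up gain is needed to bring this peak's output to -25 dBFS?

Overshoot 30 dB → 30/5 = 6 dB after compression, so the compressed level is -40 + 6 = -34 dBFS.
Make-up = target − compressed = -25 − (-34) = 9 dB.

9 dB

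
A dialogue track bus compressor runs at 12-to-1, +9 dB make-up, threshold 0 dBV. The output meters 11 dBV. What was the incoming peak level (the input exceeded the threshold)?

24 dBV

Remove make-up: 11 − 9 = 2 dBV.
That's 2 dB above the 0 dBV threshold.
Before 12:1 compression the overshoot was 2 × 12 = 24 dB, so input = 0 + 24 = 24 dBV.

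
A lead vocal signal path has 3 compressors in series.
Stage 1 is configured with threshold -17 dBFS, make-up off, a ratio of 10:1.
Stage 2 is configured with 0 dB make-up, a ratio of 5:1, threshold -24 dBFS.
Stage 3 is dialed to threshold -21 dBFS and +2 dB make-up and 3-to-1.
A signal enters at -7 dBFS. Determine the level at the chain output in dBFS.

Stage 1: 10 dB above -17 dBFS, reduced 10:1 to 1 dB above → -16 dBFS.
Stage 2: -16 dBFS is 8 dB over -24 dBFS; at 5:1 that becomes 1.6 dB over, giving -22.4 dBFS.
Stage 3: -22.4 dBFS is at or below the -21 dBFS threshold — no compression; make-up brings it to -20.4 dBFS.

-20.4 dBFS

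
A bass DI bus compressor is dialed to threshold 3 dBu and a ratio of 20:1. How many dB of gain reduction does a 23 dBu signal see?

19 dB

The signal is 20 dB above threshold.
After 20:1 compression the overshoot becomes 20/20 = 1 dB.
So the signal is attenuated by 20 − 1 = 19 dB.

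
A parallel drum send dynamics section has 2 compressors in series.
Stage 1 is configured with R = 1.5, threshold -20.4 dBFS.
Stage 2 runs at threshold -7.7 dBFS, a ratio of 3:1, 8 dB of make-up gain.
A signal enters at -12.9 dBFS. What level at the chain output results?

Stage 1: overshoot 7.5 dB → 7.5/1.5 = 5 dB → -15.4 dBFS.
Stage 2: -15.4 dBFS is at or below the -7.7 dBFS threshold — no compression; make-up brings it to -7.4 dBFS.

-7.4 dBFS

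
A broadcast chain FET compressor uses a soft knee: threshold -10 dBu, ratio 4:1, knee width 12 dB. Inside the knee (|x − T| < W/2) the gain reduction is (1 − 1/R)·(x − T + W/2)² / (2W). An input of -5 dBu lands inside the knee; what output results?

-8.78125 dBu

x − T + W/2 = -5 − (-10) + 6 = 11.
GR = (1 − 1/4) × 11² / 24 = 0.75 × 121 / 24 = 3.78125 dB.
Output = -5 − 3.78125 = -8.78125 dBu.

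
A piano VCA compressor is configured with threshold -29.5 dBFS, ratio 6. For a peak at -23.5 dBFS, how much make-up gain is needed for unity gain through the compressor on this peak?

The peak compresses to -29.5 + 6/6 = -28.5 dBFS.
To reach -23.5 dBFS requires -23.5 − (-28.5) = 5 dB of make-up.

5 dB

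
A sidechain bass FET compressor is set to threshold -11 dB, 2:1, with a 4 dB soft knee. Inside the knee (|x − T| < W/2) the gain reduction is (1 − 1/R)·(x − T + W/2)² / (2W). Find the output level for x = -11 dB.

-11.25 dB

x − T + W/2 = -11 − (-11) + 2 = 2.
GR = (1 − 1/2) × 2² / 8 = 0.5 × 4 / 8 = 0.25 dB.
Output = -11 − 0.25 = -11.25 dB.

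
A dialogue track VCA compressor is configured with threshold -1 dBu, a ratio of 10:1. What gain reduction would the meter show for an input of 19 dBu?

19 dBu exceeds the threshold by 20 dB.
After 10:1 compression the overshoot becomes 20/10 = 2 dB.
So the signal is attenuated by 20 − 2 = 18 dB.

18 dB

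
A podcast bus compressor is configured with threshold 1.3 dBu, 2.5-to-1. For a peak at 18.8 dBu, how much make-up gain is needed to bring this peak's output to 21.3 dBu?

Without make-up, output = threshold + overshoot/2.5 = 1.3 + 7 = 8.3 dBu.
Gap to target: 13 dB.

13 dB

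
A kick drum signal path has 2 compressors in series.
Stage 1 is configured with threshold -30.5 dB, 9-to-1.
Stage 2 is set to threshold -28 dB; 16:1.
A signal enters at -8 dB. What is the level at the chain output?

-28 dB

Stage 1: 22.5 dB above -30.5 dB, reduced 9:1 to 2.5 dB above → -28 dB.
Stage 2: -28 dB is at or below the -28 dB threshold — no compression; output -28 dB.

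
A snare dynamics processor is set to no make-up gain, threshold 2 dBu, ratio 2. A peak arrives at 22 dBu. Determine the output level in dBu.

Overshoot: 22 − 2 = 20 dB.
At 2:1 the overshoot is divided by 2, leaving 10 dB above threshold.
So the level is 2 + 10 = 12 dBu.

12 dBu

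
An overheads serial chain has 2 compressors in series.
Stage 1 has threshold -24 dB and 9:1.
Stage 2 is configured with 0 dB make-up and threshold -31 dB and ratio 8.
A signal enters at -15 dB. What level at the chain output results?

-30 dB

Stage 1: -15 dB is 9 dB over -24 dB; at 9:1 that becomes 1 dB over, giving -23 dB.
Stage 2: -23 dB is 8 dB over -31 dB; at 8:1 that becomes 1 dB over, giving -30 dB.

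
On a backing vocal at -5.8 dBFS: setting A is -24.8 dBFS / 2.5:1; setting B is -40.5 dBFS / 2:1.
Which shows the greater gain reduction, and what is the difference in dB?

B, by 5.95 dB

A: overshoot 19 dB → output overshoot 7.6 dB → GR 11.4 dB.
B: overshoot 34.7 dB → output overshoot 17.35 dB → GR 17.35 dB.
Difference: 5.95 dB in favour of B.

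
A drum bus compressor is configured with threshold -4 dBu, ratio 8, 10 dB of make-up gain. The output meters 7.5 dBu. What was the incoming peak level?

Before make-up, the level was 7.5 − 10 = -2.5 dBu.
Post-compression overshoot = -2.5 − (-4) = 1.5 dB.
Input overshoot = R × output overshoot = 12 dB → input = -4 + 12 = 8 dBu.

8 dBu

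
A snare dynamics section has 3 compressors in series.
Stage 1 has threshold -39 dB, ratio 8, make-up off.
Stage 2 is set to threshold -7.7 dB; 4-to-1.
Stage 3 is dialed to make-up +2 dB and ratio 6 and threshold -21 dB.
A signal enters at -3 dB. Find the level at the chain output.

-32.5 dB

Stage 1: overshoot 36 dB → 36/8 = 4.5 dB → -34.5 dB.
Stage 2: below threshold (-34.5 ≤ -7.7); passes unchanged; output -34.5 dB.
Stage 3: -34.5 dB is at or below the -21 dB threshold — no compression; make-up brings it to -32.5 dB.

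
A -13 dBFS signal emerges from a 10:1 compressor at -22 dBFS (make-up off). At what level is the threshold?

Input is 10 dB above T (since output overshoot × R = input overshoot: (-22 − T)·10 = -13 − T gives T = -23 dBFS).
Check: -23 + (-13 − (-23))/10 = -23 + 1 = -22 dBFS. ✓

-23 dBFS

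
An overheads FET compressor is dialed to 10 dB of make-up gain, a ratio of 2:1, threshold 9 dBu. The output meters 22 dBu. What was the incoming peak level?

15 dBu

Before make-up, the level was 22 − 10 = 12 dBu.
The compressed level sits 12 − 9 = 3 dB over threshold.
Before 2:1 compression the overshoot was 3 × 2 = 6 dB, so input = 9 + 6 = 15 dBu.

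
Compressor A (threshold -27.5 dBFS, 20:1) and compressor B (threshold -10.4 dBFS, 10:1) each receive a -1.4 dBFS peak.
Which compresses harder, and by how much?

A, by 16.695 dB

A: overshoot 26.1 dB → output overshoot 1.305 dB → GR 24.795 dB.
B: overshoot 9 dB → output overshoot 0.9 dB → GR 8.1 dB.
A applies 16.695 dB more gain reduction.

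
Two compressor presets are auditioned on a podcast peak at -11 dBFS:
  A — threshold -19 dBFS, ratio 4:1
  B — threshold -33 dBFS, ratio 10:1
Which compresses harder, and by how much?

B, by 13.8 dB

A: 8 dB over, compressed to 2 dB over, so 6 dB of GR.
B: 22 dB over, compressed to 2.2 dB over, so 19.8 dB of GR.
Difference: 13.8 dB in favour of B.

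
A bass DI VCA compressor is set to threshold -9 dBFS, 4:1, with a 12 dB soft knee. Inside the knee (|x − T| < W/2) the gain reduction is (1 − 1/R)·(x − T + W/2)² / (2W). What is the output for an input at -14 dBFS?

x − T + W/2 = -14 − (-9) + 6 = 1.
GR = (1 − 1/4) × 1² / 24 = 0.75 × 1 / 24 = 0.03125 dB.
Output = -14 − 0.03125 = -14.03125 dBFS.

-14.03125 dBFS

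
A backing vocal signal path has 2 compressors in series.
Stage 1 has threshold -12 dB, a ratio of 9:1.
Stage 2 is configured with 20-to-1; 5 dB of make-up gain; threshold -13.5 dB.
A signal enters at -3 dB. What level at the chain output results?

-8.375 dB

Stage 1: overshoot 9 dB → 9/9 = 1 dB → -11 dB.
Stage 2: -11 dB is 2.5 dB over -13.5 dB; at 20:1 that becomes 0.125 dB over, giving -13.375 dB; +5 dB make-up → -8.375 dB.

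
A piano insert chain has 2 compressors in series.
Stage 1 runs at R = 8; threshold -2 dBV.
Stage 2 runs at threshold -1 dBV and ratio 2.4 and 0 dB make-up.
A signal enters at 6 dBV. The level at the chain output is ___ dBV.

Stage 1: 8 dB above -2 dBV, reduced 8:1 to 1 dB above → -1 dBV.
Stage 2: -1 dBV is at or below the -1 dBV threshold — no compression; output -1 dBV.

-1 dBV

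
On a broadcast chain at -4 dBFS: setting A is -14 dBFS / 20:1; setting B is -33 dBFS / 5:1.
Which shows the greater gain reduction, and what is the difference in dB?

B, by 13.7 dB

A: 10 dB over, compressed to 0.5 dB over, so 9.5 dB of GR.
B: 29 dB over, compressed to 5.8 dB over, so 23.2 dB of GR.
B applies 13.7 dB more gain reduction.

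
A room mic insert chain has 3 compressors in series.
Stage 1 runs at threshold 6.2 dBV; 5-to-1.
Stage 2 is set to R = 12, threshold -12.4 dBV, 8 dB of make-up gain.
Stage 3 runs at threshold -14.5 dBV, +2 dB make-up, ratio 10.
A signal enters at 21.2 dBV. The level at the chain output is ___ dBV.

Stage 1: 21.2 dBV is 15 dB over 6.2 dBV; at 5:1 that becomes 3 dB over, giving 9.2 dBV.
Stage 2: 21.6 dB above -12.4 dBV, reduced 12:1 to 1.8 dB above → -10.6 dBV; +8 dB make-up → -2.6 dBV.
Stage 3: 11.9 dB above -14.5 dBV, reduced 10:1 to 1.19 dB above → -13.31 dBV; +2 dB make-up → -11.31 dBV.

-11.31 dBV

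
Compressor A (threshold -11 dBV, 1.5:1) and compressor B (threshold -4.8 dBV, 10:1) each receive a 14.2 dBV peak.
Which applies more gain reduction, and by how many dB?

B, by 8.7 dB

A: GR = 25.2 − 25.2/1.5 = 8.4 dB.
B: GR = 19 − 19/10 = 17.1 dB.
B applies 8.7 dB more gain reduction.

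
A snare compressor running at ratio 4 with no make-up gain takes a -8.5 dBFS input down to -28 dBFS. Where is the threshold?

Input is 26 dB above T (since output overshoot × R = input overshoot: (-28 − T)·4 = -8.5 − T gives T = -34.5 dBFS).
Check: -34.5 + (-8.5 − (-34.5))/4 = -34.5 + 6.5 = -28 dBFS. ✓

-34.5 dBFS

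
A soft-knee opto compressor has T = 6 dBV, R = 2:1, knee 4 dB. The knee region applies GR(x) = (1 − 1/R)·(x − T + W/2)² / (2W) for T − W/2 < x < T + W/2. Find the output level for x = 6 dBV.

5.75 dBV

x − T + W/2 = 6 − 6 + 2 = 2.
GR = (1 − 1/2) × 2² / 8 = 0.5 × 4 / 8 = 0.25 dB.
Output = 6 − 0.25 = 5.75 dBV.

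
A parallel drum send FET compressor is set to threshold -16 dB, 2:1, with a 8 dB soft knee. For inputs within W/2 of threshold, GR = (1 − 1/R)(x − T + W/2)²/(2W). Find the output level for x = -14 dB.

x − T + W/2 = -14 − (-16) + 4 = 6.
GR = (1 − 1/2) × 6² / 16 = 0.5 × 36 / 16 = 1.125 dB.
Output = -14 − 1.125 = -15.125 dB.

-15.125 dB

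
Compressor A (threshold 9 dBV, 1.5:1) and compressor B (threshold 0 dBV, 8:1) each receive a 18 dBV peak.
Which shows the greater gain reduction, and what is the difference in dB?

A: GR = 9 − 9/1.5 = 3 dB.
B: GR = 18 − 18/8 = 15.75 dB.
Difference: 12.75 dB in favour of B.

B, by 12.75 dB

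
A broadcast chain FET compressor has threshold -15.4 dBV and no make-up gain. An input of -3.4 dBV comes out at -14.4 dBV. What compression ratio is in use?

12:1

Input overshoot = -3.4 − (-15.4) = 12 dB; output overshoot = -14.4 − (-15.4) = 1 dB.
Ratio = 12 / 1 = 12.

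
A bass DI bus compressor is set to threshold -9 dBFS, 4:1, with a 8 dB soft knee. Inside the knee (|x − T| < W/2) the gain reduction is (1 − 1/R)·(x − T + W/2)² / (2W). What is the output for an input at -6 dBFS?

-8.296875 dBFS

x − T + W/2 = -6 − (-9) + 4 = 7.
GR = (1 − 1/4) × 7² / 16 = 0.75 × 49 / 16 = 2.296875 dB.
Output = -6 − 2.296875 = -8.296875 dBFS.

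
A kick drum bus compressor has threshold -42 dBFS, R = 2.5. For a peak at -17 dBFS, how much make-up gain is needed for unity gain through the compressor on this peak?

15 dB

Overshoot 25 dB → 25/2.5 = 10 dB after compression, so the compressed level is -42 + 10 = -32 dBFS.
Make-up = target − compressed = -17 − (-32) = 15 dB.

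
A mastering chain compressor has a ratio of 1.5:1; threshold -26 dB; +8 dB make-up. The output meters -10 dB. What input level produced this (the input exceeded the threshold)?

Stripping the +8 dB make-up gives -18 dB at the gain stage.
That's 8 dB above the -26 dB threshold.
Input overshoot = R × output overshoot = 12 dB → input = -26 + 12 = -14 dB.

-14 dB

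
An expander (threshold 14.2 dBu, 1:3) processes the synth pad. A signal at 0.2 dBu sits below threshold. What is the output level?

The input is 14 dB below the 14.2 dBu threshold.
A 1:3 expander multiplies undershoot by 3: 14 × 3 = 42 dB below threshold.
Output = 14.2 − 42 = -27.8 dBu.

-27.8 dBu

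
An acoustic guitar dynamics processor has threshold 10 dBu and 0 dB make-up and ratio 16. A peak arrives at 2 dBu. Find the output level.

2 dBu

2 dBu is 8 dB below the 10 dBu threshold, so no gain reduction is applied.
Output = input = 2 dBu.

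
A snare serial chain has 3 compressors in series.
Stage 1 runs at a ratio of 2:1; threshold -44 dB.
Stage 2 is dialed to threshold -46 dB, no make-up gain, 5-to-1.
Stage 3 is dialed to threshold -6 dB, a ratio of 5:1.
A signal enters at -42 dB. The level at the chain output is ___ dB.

Stage 1: overshoot 2 dB → 2/2 = 1 dB → -43 dB.
Stage 2: 3 dB above -46 dB, reduced 5:1 to 0.6 dB above → -45.4 dB.
Stage 3: below threshold (-45.4 ≤ -6); passes unchanged; output -45.4 dB.

-45.4 dB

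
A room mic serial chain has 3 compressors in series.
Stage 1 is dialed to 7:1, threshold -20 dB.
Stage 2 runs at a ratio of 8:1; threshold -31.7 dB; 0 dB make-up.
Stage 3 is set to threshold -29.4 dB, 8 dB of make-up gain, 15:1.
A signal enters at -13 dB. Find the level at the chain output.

-22.1125 dB

Stage 1: 7 dB above -20 dB, reduced 7:1 to 1 dB above → -19 dB.
Stage 2: 12.7 dB above -31.7 dB, reduced 8:1 to 1.5875 dB above → -30.1125 dB.
Stage 3: -30.1125 dB ≤ -29.4 dB, so stage 3 doesn't engage; make-up brings it to -22.1125 dB.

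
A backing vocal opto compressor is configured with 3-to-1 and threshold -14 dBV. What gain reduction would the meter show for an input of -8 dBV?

Overshoot = -8 − (-14) = 6 dB.
After 3:1 compression the overshoot becomes 6/3 = 2 dB.
So the signal is attenuated by 6 − 2 = 4 dB.

4 dB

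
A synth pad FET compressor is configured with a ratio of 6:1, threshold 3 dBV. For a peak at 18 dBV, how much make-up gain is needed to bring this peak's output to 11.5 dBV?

6 dB

Without make-up, output = threshold + overshoot/6 = 3 + 2.5 = 5.5 dBV.
Gap to target: 6 dB.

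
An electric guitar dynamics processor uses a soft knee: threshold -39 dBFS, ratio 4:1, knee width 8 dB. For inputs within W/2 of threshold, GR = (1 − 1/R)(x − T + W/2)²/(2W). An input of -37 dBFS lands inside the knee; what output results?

x − T + W/2 = -37 − (-39) + 4 = 6.
GR = (1 − 1/4) × 6² / 16 = 0.75 × 36 / 16 = 1.6875 dB.
Output = -37 − 1.6875 = -38.6875 dBFS.

-38.6875 dBFS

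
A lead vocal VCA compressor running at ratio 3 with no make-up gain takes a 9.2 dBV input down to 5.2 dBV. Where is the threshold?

Gain reduction = 9.2 − 5.2 = 4 dB; output overshoot = GR / (R − 1) = 4 / 2 = 2 dB.
Threshold = output − output overshoot = 5.2 − 2 = 3.2 dBV.

3.2 dBV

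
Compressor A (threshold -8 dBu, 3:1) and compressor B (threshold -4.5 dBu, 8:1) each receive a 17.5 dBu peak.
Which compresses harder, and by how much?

B, by 2.25 dB

A: overshoot 25.5 dB → output overshoot 8.5 dB → GR 17 dB.
B: overshoot 22 dB → output overshoot 2.75 dB → GR 19.25 dB.
B reduces 2.25 dB more.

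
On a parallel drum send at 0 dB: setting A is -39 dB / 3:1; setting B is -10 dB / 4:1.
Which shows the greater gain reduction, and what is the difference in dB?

A: 39 dB over, compressed to 13 dB over, so 26 dB of GR.
B: 10 dB over, compressed to 2.5 dB over, so 7.5 dB of GR.
A reduces 18.5 dB more.

A, by 18.5 dB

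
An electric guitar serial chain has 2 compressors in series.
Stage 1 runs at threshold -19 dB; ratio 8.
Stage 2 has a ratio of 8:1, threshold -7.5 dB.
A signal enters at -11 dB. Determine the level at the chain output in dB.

-18 dB

Stage 1: -11 dB is 8 dB over -19 dB; at 8:1 that becomes 1 dB over, giving -18 dB.
Stage 2: -18 dB is at or below the -7.5 dB threshold — no compression; output -18 dB.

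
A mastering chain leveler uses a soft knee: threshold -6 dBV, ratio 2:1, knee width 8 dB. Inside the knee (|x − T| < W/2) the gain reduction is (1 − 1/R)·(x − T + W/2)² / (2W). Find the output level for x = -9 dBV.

x − T + W/2 = -9 − (-6) + 4 = 1.
GR = (1 − 1/2) × 1² / 16 = 0.5 × 1 / 16 = 0.03125 dB.
Output = -9 − 0.03125 = -9.03125 dBV.

-9.03125 dBV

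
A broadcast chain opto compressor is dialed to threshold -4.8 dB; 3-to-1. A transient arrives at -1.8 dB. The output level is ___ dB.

The input is 3 dB above the -4.8 dB threshold.
3:1 compression reduces that to 3/3 = 1 dB over.
That puts the output at -3.8 dB.

-3.8 dB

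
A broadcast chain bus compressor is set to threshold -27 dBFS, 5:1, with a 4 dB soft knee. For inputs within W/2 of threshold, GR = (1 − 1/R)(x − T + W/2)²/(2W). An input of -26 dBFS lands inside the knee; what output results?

x − T + W/2 = -26 − (-27) + 2 = 3.
GR = (1 − 1/5) × 3² / 8 = 0.8 × 9 / 8 = 0.9 dB.
Output = -26 − 0.9 = -26.9 dBFS.

-26.9 dBFS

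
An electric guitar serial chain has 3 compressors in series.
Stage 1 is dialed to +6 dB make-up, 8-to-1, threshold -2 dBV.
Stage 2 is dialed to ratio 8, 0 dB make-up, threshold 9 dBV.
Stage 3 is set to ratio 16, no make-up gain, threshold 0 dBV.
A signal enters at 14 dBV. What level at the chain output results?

0.375 dBV

Stage 1: 16 dB above -2 dBV, reduced 8:1 to 2 dB above → 0 dBV; +6 dB make-up → 6 dBV.
Stage 2: 6 dBV is at or below the 9 dBV threshold — no compression; output 6 dBV.
Stage 3: overshoot 6 dB → 6/16 = 0.375 dB → 0.375 dBV.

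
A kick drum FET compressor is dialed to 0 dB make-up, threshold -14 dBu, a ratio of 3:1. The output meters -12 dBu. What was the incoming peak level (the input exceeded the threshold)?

-8 dBu

The compressed level sits -12 − (-14) = 2 dB over threshold.
Before 3:1 compression the overshoot was 2 × 3 = 6 dB, so input = -14 + 6 = -8 dBu.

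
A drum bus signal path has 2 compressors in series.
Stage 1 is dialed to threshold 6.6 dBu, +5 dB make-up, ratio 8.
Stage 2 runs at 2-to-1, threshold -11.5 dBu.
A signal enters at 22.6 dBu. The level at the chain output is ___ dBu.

1.05 dBu

Stage 1: 16 dB above 6.6 dBu, reduced 8:1 to 2 dB above → 8.6 dBu; +5 dB make-up → 13.6 dBu.
Stage 2: 13.6 dBu is 25.1 dB over -11.5 dBu; at 2:1 that becomes 12.55 dB over, giving 1.05 dBu.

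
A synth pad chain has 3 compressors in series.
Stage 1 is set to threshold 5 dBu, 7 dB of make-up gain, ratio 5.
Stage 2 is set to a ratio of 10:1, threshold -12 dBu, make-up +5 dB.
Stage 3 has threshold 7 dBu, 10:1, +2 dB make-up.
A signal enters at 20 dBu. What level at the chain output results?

-2.3 dBu

Stage 1: 15 dB above 5 dBu, reduced 5:1 to 3 dB above → 8 dBu; +7 dB make-up → 15 dBu.
Stage 2: overshoot 27 dB → 27/10 = 2.7 dB → -9.3 dBu; +5 dB make-up → -4.3 dBu.
Stage 3: -4.3 dBu ≤ 7 dBu, so stage 3 doesn't engage; make-up brings it to -2.3 dBu.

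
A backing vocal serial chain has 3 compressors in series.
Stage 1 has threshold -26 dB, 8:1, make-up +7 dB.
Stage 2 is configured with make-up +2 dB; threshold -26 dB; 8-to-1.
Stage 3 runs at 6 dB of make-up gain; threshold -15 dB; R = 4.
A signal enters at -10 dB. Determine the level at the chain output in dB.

-16.875 dB

Stage 1: -10 dB is 16 dB over -26 dB; at 8:1 that becomes 2 dB over, giving -24 dB; +7 dB make-up → -17 dB.
Stage 2: 9 dB above -26 dB, reduced 8:1 to 1.125 dB above → -24.875 dB; +2 dB make-up → -22.875 dB.
Stage 3: -22.875 dB is at or below the -15 dB threshold — no compression; make-up brings it to -16.875 dB.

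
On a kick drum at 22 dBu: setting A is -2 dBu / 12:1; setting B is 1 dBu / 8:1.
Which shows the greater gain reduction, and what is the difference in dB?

A: overshoot 24 dB → output overshoot 2 dB → GR 22 dB.
B: overshoot 21 dB → output overshoot 2.625 dB → GR 18.375 dB.
A reduces 3.625 dB more.

A, by 3.625 dB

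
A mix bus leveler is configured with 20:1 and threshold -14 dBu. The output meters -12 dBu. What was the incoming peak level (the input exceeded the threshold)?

26 dBu

The compressed level sits -12 − (-14) = 2 dB over threshold.
Undo the ratio: input overshoot = 2 × 20 = 40 dB, giving input = 26 dBu.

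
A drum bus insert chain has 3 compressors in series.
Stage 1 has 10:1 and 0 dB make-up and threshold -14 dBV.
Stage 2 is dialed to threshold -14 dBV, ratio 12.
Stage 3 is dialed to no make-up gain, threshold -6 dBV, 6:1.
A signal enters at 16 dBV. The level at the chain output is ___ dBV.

Stage 1: 30 dB above -14 dBV, reduced 10:1 to 3 dB above → -11 dBV.
Stage 2: overshoot 3 dB → 3/12 = 0.25 dB → -13.75 dBV.
Stage 3: -13.75 dBV ≤ -6 dBV, so stage 3 doesn't engage; output -13.75 dBV.

-13.75 dBV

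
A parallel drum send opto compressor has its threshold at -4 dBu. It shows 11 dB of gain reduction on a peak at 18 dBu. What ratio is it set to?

Input overshoot = 18 − (-4) = 22 dB.
Output overshoot = 22 − 11 = 11 dB.
Ratio = input overshoot / output overshoot = 22 / 11 = 2.

2:1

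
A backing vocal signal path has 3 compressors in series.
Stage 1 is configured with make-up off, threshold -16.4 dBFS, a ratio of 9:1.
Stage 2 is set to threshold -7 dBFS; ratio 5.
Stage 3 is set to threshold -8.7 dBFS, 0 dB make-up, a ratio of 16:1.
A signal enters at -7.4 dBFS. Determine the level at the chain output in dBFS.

Stage 1: 9 dB above -16.4 dBFS, reduced 9:1 to 1 dB above → -15.4 dBFS.
Stage 2: -15.4 dBFS is at or below the -7 dBFS threshold — no compression; output -15.4 dBFS.
Stage 3: below threshold (-15.4 ≤ -8.7); passes unchanged; output -15.4 dBFS.

-15.4 dBFS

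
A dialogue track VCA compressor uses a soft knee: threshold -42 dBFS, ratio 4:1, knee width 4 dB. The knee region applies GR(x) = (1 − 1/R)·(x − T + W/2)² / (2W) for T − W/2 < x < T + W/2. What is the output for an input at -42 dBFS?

x − T + W/2 = -42 − (-42) + 2 = 2.
GR = (1 − 1/4) × 2² / 8 = 0.75 × 4 / 8 = 0.375 dB.
Output = -42 − 0.375 = -42.375 dBFS.

-42.375 dBFS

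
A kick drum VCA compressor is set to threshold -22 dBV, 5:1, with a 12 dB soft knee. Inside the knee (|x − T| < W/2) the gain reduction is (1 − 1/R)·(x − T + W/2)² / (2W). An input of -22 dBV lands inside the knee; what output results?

x − T + W/2 = -22 − (-22) + 6 = 6.
GR = (1 − 1/5) × 6² / 24 = 0.8 × 36 / 24 = 1.2 dB.
Output = -22 − 1.2 = -23.2 dBV.

-23.2 dBV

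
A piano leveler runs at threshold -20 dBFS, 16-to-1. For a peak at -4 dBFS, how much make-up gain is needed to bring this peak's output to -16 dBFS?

3 dB

The peak compresses to -20 + 16/16 = -19 dBFS.
To reach -16 dBFS requires -16 − (-19) = 3 dB of make-up.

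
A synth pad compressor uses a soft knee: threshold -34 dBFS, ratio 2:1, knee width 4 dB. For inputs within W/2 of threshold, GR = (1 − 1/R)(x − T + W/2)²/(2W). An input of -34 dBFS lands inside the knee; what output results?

x − T + W/2 = -34 − (-34) + 2 = 2.
GR = (1 − 1/2) × 2² / 8 = 0.5 × 4 / 8 = 0.25 dB.
Output = -34 − 0.25 = -34.25 dBFS.

-34.25 dBFS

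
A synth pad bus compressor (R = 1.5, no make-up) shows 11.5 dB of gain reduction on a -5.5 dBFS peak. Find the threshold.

Gain reduction = -5.5 − (-17) = 11.5 dB; output overshoot = GR / (R − 1) = 11.5 / 0.5 = 23 dB.
Threshold = output − output overshoot = -17 − 23 = -40 dBFS.

-40 dBFS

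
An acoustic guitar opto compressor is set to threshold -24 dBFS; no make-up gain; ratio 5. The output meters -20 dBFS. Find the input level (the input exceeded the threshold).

The compressed level sits -20 − (-24) = 4 dB over threshold.
Before 5:1 compression the overshoot was 4 × 5 = 20 dB, so input = -24 + 20 = -4 dBFS.

-4 dBFS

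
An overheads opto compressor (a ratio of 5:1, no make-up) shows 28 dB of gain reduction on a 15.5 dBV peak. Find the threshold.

Gain reduction = 15.5 − (-12.5) = 28 dB; output overshoot = GR / (R − 1) = 28 / 4 = 7 dB.
Threshold = output − output overshoot = -12.5 − 7 = -19.5 dBV.

-19.5 dBV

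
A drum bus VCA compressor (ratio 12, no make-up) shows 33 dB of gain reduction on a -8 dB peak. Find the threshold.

-44 dB

Let T be the threshold. Output overshoot = (input overshoot)/R, so -41 − T = (-8 − T)/12.
12·(-41 − T) = -8 − T → 11·T = -492 − (-8) = -484.
T = -484/11 = -44 dB.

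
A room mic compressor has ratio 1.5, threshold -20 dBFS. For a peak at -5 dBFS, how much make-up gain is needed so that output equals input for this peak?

5 dB

Without make-up, output = threshold + overshoot/1.5 = -20 + 10 = -10 dBFS.
Gap to target: 5 dB.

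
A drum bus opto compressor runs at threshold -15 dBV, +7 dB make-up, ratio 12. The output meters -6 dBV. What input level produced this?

9 dBV

Stripping the +7 dB make-up gives -13 dBV at the gain stage.
That's 2 dB above the -15 dBV threshold.
Before 12:1 compression the overshoot was 2 × 12 = 24 dB, so input = -15 + 24 = 9 dBV.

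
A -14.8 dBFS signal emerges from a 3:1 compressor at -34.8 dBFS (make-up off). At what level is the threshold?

-44.8 dBFS

Let T be the threshold. Output overshoot = (input overshoot)/R, so -34.8 − T = (-14.8 − T)/3.
3·(-34.8 − T) = -14.8 − T → 2·T = -104.4 − (-14.8) = -89.6.
T = -89.6/2 = -44.8 dBFS.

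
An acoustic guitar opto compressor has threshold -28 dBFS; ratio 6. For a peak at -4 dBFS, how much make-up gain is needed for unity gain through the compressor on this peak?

20 dB

Overshoot 24 dB → 24/6 = 4 dB after compression, so the compressed level is -28 + 4 = -24 dBFS.
Make-up = target − compressed = -4 − (-24) = 20 dB.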